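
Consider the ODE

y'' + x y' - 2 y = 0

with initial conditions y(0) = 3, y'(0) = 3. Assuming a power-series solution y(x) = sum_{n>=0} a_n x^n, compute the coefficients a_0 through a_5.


Ansatz: y(x) = sum_{n>=0} a_n x^n, so y'(x) = sum_{n>=1} n a_n x^(n-1) and y''(x) = sum_{n>=2} n(n-1) a_n x^(n-2).
Substitute into P(x) y'' + Q(x) y' + R(x) y = 0 with P(x) = 1, Q(x) = x, R(x) = -2, and match powers of x.
Initial conditions: a_0 = 3, a_1 = 3.
Setting the coefficient of each power of x to zero and solving order by order (substituting the coefficients already found):
  x^0: 2 a_2 - 2 a_0 = 0  ->  2 a_2 = 2 a_0 = 6  ->  a_2 = 3
  x^1: 6 a_3 - a_1 = 0  ->  6 a_3 = a_1 = 3  ->  a_3 = 1/2
  x^2: 12 a_4 = 0  ->  a_4 = 0
  x^3: 20 a_5 + a_3 = 0  ->  20 a_5 = -a_3 = -1/2  ->  a_5 = -1/40
Truncated series: y(x) = 3 + 3 x + 3 x^2 + (1/2) x^3 - (1/40) x^5 + O(x^6).

a_0 = 3; a_1 = 3; a_2 = 3; a_3 = 1/2; a_4 = 0; a_5 = -1/40


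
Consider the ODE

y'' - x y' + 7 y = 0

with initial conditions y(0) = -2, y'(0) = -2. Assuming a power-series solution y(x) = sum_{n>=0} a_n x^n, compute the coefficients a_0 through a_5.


Ansatz: y(x) = sum_{n>=0} a_n x^n, so y'(x) = sum_{n>=1} n a_n x^(n-1) and y''(x) = sum_{n>=2} n(n-1) a_n x^(n-2).
Substitute into P(x) y'' + Q(x) y' + R(x) y = 0 with P(x) = 1, Q(x) = -x, R(x) = 7, and match powers of x.
Initial conditions: a_0 = -2, a_1 = -2.
Setting the coefficient of each power of x to zero and solving order by order (substituting the coefficients already found):
  x^0: 2 a_2 + 7 a_0 = 0  ->  2 a_2 = -7 a_0 = 14  ->  a_2 = 7
  x^1: 6 a_3 + 6 a_1 = 0  ->  6 a_3 = -6 a_1 = 12  ->  a_3 = 2
  x^2: 12 a_4 + 5 a_2 = 0  ->  12 a_4 = -5 a_2 = -35  ->  a_4 = -35/12
  x^3: 20 a_5 + 4 a_3 = 0  ->  20 a_5 = -4 a_3 = -8  ->  a_5 = -2/5
Truncated series: y(x) = -2 - 2 x + 7 x^2 + 2 x^3 - (35/12) x^4 - (2/5) x^5 + O(x^6).

a_0 = -2; a_1 = -2; a_2 = 7; a_3 = 2; a_4 = -35/12; a_5 = -2/5


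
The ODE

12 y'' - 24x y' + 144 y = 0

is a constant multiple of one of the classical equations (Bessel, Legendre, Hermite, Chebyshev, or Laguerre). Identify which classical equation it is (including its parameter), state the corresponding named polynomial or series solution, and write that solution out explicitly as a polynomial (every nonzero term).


All three coefficients share the factor 12; dividing through by 12 gives  y'' - 2x y' + 12 y = 0.
This matches the Hermite equation y'' - 2x y' + 2n y = 0 with 2n = 12, so n = 6; the polynomial solution is H_6(x).
With y = sum_k a_k x^k, matching x^k gives (k+2)(k+1) a_{k+2} = 2(k - n) a_k = 2(k - 6) a_k. The right side vanishes at k = 6, so the series with the parity of 6 terminates at degree 6.
Standard normalization: leading coefficient of H_n is 2^n, so a_6 = 2^6 = 64. Work downward with a_k = (k+1)(k+2) a_{k+2} / (2(k - n)):
  a_4 = (5)(6)(64) / (2(4 - 6)) = 1920/(-4) = -480
  a_2 = (3)(4)(-480) / (2(2 - 6)) = -5760/(-8) = 720
  a_0 = (1)(2)(720) / (2(0 - 6)) = 1440/(-12) = -120
Hence H_6(x) = 64 x^6 - 480 x^4 + 720 x^2 - 120.

H_6(x); series = 64 x^6 - 480 x^4 + 720 x^2 - 120


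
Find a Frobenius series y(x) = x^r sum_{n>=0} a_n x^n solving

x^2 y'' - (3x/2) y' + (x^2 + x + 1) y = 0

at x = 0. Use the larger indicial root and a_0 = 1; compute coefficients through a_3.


Write in Frobenius form y'' + (p(x)/x) y' + (q(x)/x^2) y = 0:
  p(x) = -3/2,  q(x) = x^2 + x + 1.
Indicial equation: r(r-1) + (-3/2) r + (1) = 0 -> roots r_1 = 2, r_2 = 1/2.
Take r = r_1 = 2. Let y(x) = x^r sum_{n>=0} a_n x^n with a_0 = 1.
Substitute y = x^r sum a_n x^n and match x^{r+n}. The recurrence is
  D(n) a_n + 1 a_{n-1} + 1 a_{n-2} = 0,  where D(n) = (r+n)(r+n-1) + (-3/2)(r+n) + (1).
  a_n = [-1 a_{n-1} - 1 a_{n-2}] / D(n).
Since the indicial polynomial factors as (r - r_1)(r - r_2), D(n) = (r_1 + n - r_1)(r_1 + n - r_2) = n(n + 3/2).
Evaluating step by step (a_0 = 1):
  n = 1: D(1) = 1(1 + 3/2) = 5/2; numerator = -1(1) = -1; a_1 = (-1)/(5/2) = -2/5
  n = 2: D(2) = 2(2 + 3/2) = 7; numerator = -1(-2/5) - 1(1) = -3/5; a_2 = (-3/5)/(7) = -3/35
  n = 3: D(3) = 3(3 + 3/2) = 27/2; numerator = -1(-3/35) - 1(-2/5) = 17/35; a_3 = (17/35)/(27/2) = 34/945

r = 2; a_0 = 1; a_1 = -2/5; a_2 = -3/35; a_3 = 34/945


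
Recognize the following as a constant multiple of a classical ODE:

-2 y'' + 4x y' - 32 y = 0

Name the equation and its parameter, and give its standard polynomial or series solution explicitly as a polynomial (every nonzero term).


All three coefficients share the factor -2; dividing through by -2 gives  y'' - 2x y' + 16 y = 0.
This matches the Hermite equation y'' - 2x y' + 2n y = 0 with 2n = 16, so n = 8; the polynomial solution is H_8(x).
With y = sum_k a_k x^k, matching x^k gives (k+2)(k+1) a_{k+2} = 2(k - n) a_k = 2(k - 8) a_k. The right side vanishes at k = 8, so the series with the parity of 8 terminates at degree 8.
Standard normalization: leading coefficient of H_n is 2^n, so a_8 = 2^8 = 256. Work downward with a_k = (k+1)(k+2) a_{k+2} / (2(k - n)):
  a_6 = (7)(8)(256) / (2(6 - 8)) = 14336/(-4) = -3584
  a_4 = (5)(6)(-3584) / (2(4 - 8)) = -107520/(-8) = 13440
  a_2 = (3)(4)(13440) / (2(2 - 8)) = 161280/(-12) = -13440
  a_0 = (1)(2)(-13440) / (2(0 - 8)) = -26880/(-16) = 1680
Hence H_8(x) = 256 x^8 - 3584 x^6 + 13440 x^4 - 13440 x^2 + 1680.

H_8(x); series = 256 x^8 - 3584 x^6 + 13440 x^4 - 13440 x^2 + 1680


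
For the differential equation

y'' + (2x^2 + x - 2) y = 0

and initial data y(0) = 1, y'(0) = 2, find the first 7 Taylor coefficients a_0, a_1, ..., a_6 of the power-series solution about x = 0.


Ansatz: y(x) = sum_{n>=0} a_n x^n, so y'(x) = sum_{n>=1} n a_n x^(n-1) and y''(x) = sum_{n>=2} n(n-1) a_n x^(n-2).
Substitute into P(x) y'' + Q(x) y' + R(x) y = 0 with P(x) = 1, Q(x) = 0, R(x) = 2x^2 + x - 2, and match powers of x.
Initial conditions: a_0 = 1, a_1 = 2.
Setting the coefficient of each power of x to zero and solving order by order (substituting the coefficients already found):
  x^0: 2 a_2 - 2 a_0 = 0  ->  2 a_2 = 2 a_0 = 2  ->  a_2 = 1
  x^1: 6 a_3 - 2 a_1 + a_0 = 0  ->  6 a_3 = 2 a_1 - a_0 = 3  ->  a_3 = 1/2
  x^2: 12 a_4 - 2 a_2 + a_1 + 2 a_0 = 0  ->  12 a_4 = 2 a_2 - a_1 - 2 a_0 = -2  ->  a_4 = -1/6
  x^3: 20 a_5 - 2 a_3 + a_2 + 2 a_1 = 0  ->  20 a_5 = 2 a_3 - a_2 - 2 a_1 = -4  ->  a_5 = -1/5
  x^4: 30 a_6 - 2 a_4 + a_3 + 2 a_2 = 0  ->  30 a_6 = 2 a_4 - a_3 - 2 a_2 = -17/6  ->  a_6 = -17/180
Truncated series: y(x) = 1 + 2 x + x^2 + (1/2) x^3 - (1/6) x^4 - (1/5) x^5 - (17/180) x^6 + O(x^7).

a_0 = 1; a_1 = 2; a_2 = 1; a_3 = 1/2; a_4 = -1/6; a_5 = -1/5; a_6 = -17/180


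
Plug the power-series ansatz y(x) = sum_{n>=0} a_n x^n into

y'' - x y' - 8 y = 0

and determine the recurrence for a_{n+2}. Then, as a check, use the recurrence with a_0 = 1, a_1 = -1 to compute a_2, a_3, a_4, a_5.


Substitute y = sum_n a_n x^n.
y''(x) has coefficient (n+2)(n+1) a_{n+2} at x^n;
-x y'(x) has coefficient -n a_n at x^n (shift);
-8 y(x) has coefficient -8 a_n at x^n.
Matching x^n: (n+2)(n+1) a_{n+2} + (-n - 8) a_n = 0.
Thus a_{n+2} = (n + 8) / ((n+1)(n+2)) * a_n.

Check with a_0 = 1, a_1 = -1 (apply the recurrence for n = 0, 1, 2, 3): a_0 = 1, a_1 = -1, a_2 = 4, a_3 = -3/2, a_4 = 10/3, a_5 = -33/40.

a_(n+2) = (n + 8) / ((n+1)(n+2)) * a_n; check: a_0 = 1, a_1 = -1, a_2 = 4, a_3 = -3/2, a_4 = 10/3, a_5 = -33/40


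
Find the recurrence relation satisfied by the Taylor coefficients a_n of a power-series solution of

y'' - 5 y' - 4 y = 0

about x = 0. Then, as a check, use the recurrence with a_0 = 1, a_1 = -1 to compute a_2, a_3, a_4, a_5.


Substitute y = sum_n a_n x^n.
y''(x) has coefficient (n+2)(n+1) a_{n+2} at x^n;
-5 y'(x) has coefficient -5 (n+1) a_{n+1} at x^n;
-4 y(x) has coefficient -4 a_n at x^n.
Matching x^n: (n+2)(n+1) a_{n+2} - 5 (n+1) a_{n+1} - 4 a_n = 0.
Thus a_{n+2} = [5 (n+1) a_{n+1} + 4 a_n] / ((n+1)(n+2)).

Check with a_0 = 1, a_1 = -1 (apply the recurrence for n = 0, 1, 2, 3): a_0 = 1, a_1 = -1, a_2 = -1/2, a_3 = -3/2, a_4 = -49/24, a_5 = -281/120.

a_(n+2) = [5 (n+1) a_(n+1) + 4 a_n] / ((n+1)(n+2)); check: a_0 = 1, a_1 = -1, a_2 = -1/2, a_3 = -3/2, a_4 = -49/24, a_5 = -281/120


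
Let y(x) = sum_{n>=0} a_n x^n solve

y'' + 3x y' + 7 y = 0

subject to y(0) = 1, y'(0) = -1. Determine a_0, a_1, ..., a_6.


Ansatz: y(x) = sum_{n>=0} a_n x^n, so y'(x) = sum_{n>=1} n a_n x^(n-1) and y''(x) = sum_{n>=2} n(n-1) a_n x^(n-2).
Substitute into P(x) y'' + Q(x) y' + R(x) y = 0 with P(x) = 1, Q(x) = 3x, R(x) = 7, and match powers of x.
Initial conditions: a_0 = 1, a_1 = -1.
Setting the coefficient of each power of x to zero and solving order by order (substituting the coefficients already found):
  x^0: 2 a_2 + 7 a_0 = 0  ->  2 a_2 = -7 a_0 = -7  ->  a_2 = -7/2
  x^1: 6 a_3 + 10 a_1 = 0  ->  6 a_3 = -10 a_1 = 10  ->  a_3 = 5/3
  x^2: 12 a_4 + 13 a_2 = 0  ->  12 a_4 = -13 a_2 = 91/2  ->  a_4 = 91/24
  x^3: 20 a_5 + 16 a_3 = 0  ->  20 a_5 = -16 a_3 = -80/3  ->  a_5 = -4/3
  x^4: 30 a_6 + 19 a_4 = 0  ->  30 a_6 = -19 a_4 = -1729/24  ->  a_6 = -1729/720
Truncated series: y(x) = 1 - x - (7/2) x^2 + (5/3) x^3 + (91/24) x^4 - (4/3) x^5 - (1729/720) x^6 + O(x^7).

a_0 = 1; a_1 = -1; a_2 = -7/2; a_3 = 5/3; a_4 = 91/24; a_5 = -4/3; a_6 = -1729/720


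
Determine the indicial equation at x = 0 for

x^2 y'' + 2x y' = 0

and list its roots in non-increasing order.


Divide by x^2 to reach normal form y'' + P_1(x) y' + P_2(x) y = 0 with P_1(x) = 2/x and P_2(x) = 0.
x = 0 is a singular point because the y'-coefficient 2/x has a pole at x = 0.
It is a regular singular point because x P_1(x) = p(x) = 2 and x^2 P_2(x) = q(x) = 0 are polynomials, hence analytic at x = 0.
p(0) = 2,  q(0) = 0.
Indicial equation: r(r-1) + p(0) r + q(0) = 0, i.e. r^2 + (p(0) - 1) r + q(0) = 0, i.e. r^2 + 1 r = 0.
Discriminant: (1)^2 - 4(0) = 1, so r = (-1 ± 1)/2.
Solving: r_1 = 0, r_2 = -1.

indicial: r^2 + 1 r = 0; roots r_1 = 0, r_2 = -1


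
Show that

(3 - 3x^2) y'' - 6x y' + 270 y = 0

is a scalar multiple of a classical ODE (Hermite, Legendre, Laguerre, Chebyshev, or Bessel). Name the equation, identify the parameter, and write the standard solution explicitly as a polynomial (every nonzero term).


All three coefficients share the factor 3; dividing through by 3 gives  (1 - x^2) y'' - 2x y' + 90 y = 0.
This matches the Legendre equation (1 - x^2) y'' - 2x y' + n(n+1) y = 0 (note the -2x y' term) with n(n+1) = 90, so n = 9; the polynomial solution is P_9(x).
With y = sum_k a_k x^k, matching x^k gives (k+2)(k+1) a_{k+2} = [k(k+1) - n(n+1)] a_k = (k - 9)(k + 10) a_k. The right side vanishes at k = 9, so the series with the parity of 9 terminates at degree 9.
Standard normalization (P_n(1) = 1): leading coefficient (2n)!/(2^n (n!)^2) = 6402373705728000/(512*131681894400) = 12155/128, so a_9 = 12155/128. Work downward with a_k = (k+1)(k+2) a_{k+2} / ((k - 9)(k + 10)):
  a_7 = (8)(9)(12155/128) / ((7 - 9)(7 + 10)) = (109395/16)/(-34) = -6435/32
  a_5 = (6)(7)(-6435/32) / ((5 - 9)(5 + 10)) = (-135135/16)/(-60) = 9009/64
  a_3 = (4)(5)(9009/64) / ((3 - 9)(3 + 10)) = (45045/16)/(-78) = -1155/32
  a_1 = (2)(3)(-1155/32) / ((1 - 9)(1 + 10)) = (-3465/16)/(-88) = 315/128
Hence P_9(x) = 12155 x^9/128 - 6435 x^7/32 + 9009 x^5/64 - 1155 x^3/32 + 315 x/128.

P_9(x); series = 12155 x^9/128 - 6435 x^7/32 + 9009 x^5/64 - 1155 x^3/32 + 315 x/128


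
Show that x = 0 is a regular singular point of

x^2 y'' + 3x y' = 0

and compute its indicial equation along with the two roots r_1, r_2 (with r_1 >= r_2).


Divide by x^2 to reach normal form y'' + P_1(x) y' + P_2(x) y = 0 with P_1(x) = 3/x and P_2(x) = 0.
x = 0 is a singular point because the y'-coefficient 3/x has a pole at x = 0.
It is a regular singular point because x P_1(x) = p(x) = 3 and x^2 P_2(x) = q(x) = 0 are polynomials, hence analytic at x = 0.
p(0) = 3,  q(0) = 0.
Indicial equation: r(r-1) + p(0) r + q(0) = 0, i.e. r^2 + (p(0) - 1) r + q(0) = 0, i.e. r^2 + 2 r = 0.
Discriminant: (2)^2 - 4(0) = 4, so r = (-2 ± 2)/2.
Solving: r_1 = 0, r_2 = -2.

indicial: r^2 + 2 r = 0; roots r_1 = 0, r_2 = -2


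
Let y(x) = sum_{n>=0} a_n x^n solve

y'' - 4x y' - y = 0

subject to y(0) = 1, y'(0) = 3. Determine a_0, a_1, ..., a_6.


Ansatz: y(x) = sum_{n>=0} a_n x^n, so y'(x) = sum_{n>=1} n a_n x^(n-1) and y''(x) = sum_{n>=2} n(n-1) a_n x^(n-2).
Substitute into P(x) y'' + Q(x) y' + R(x) y = 0 with P(x) = 1, Q(x) = -4x, R(x) = -1, and match powers of x.
Initial conditions: a_0 = 1, a_1 = 3.
Setting the coefficient of each power of x to zero and solving order by order (substituting the coefficients already found):
  x^0: 2 a_2 - a_0 = 0  ->  2 a_2 = a_0 = 1  ->  a_2 = 1/2
  x^1: 6 a_3 - 5 a_1 = 0  ->  6 a_3 = 5 a_1 = 15  ->  a_3 = 5/2
  x^2: 12 a_4 - 9 a_2 = 0  ->  12 a_4 = 9 a_2 = 9/2  ->  a_4 = 3/8
  x^3: 20 a_5 - 13 a_3 = 0  ->  20 a_5 = 13 a_3 = 65/2  ->  a_5 = 13/8
  x^4: 30 a_6 - 17 a_4 = 0  ->  30 a_6 = 17 a_4 = 51/8  ->  a_6 = 17/80
Truncated series: y(x) = 1 + 3 x + (1/2) x^2 + (5/2) x^3 + (3/8) x^4 + (13/8) x^5 + (17/80) x^6 + O(x^7).

a_0 = 1; a_1 = 3; a_2 = 1/2; a_3 = 5/2; a_4 = 3/8; a_5 = 13/8; a_6 = 17/80


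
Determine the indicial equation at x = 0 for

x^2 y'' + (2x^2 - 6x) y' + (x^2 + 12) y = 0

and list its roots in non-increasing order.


Divide by x^2 to reach normal form y'' + P_1(x) y' + P_2(x) y = 0 with P_1(x) = 2 - 6/x and P_2(x) = 1 + 12/x^2.
x = 0 is a singular point because the y'-coefficient 2 - 6/x has a pole at x = 0 and the y-coefficient 1 + 12/x^2 has a pole at x = 0.
It is a regular singular point because x P_1(x) = p(x) = 2x - 6 and x^2 P_2(x) = q(x) = x^2 + 12 are polynomials, hence analytic at x = 0.
p(0) = -6,  q(0) = 12.
Indicial equation: r(r-1) + p(0) r + q(0) = 0, i.e. r^2 + (p(0) - 1) r + q(0) = 0, i.e. r^2 - 7 r + 12 = 0.
Discriminant: (-7)^2 - 4(12) = 1, so r = (7 ± 1)/2.
Solving: r_1 = 4, r_2 = 3.

indicial: r^2 - 7 r + 12 = 0; roots r_1 = 4, r_2 = 3


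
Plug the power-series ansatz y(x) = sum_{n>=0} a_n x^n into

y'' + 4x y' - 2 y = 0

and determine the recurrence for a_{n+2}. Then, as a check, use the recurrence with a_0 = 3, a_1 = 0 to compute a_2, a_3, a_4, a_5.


Substitute y = sum_n a_n x^n.
y''(x) has coefficient (n+2)(n+1) a_{n+2} at x^n;
4 x y'(x) has coefficient 4 n a_n at x^n (shift);
-2 y(x) has coefficient -2 a_n at x^n.
Matching x^n: (n+2)(n+1) a_{n+2} + (4n - 2) a_n = 0.
Thus a_{n+2} = (-4n + 2) / ((n+1)(n+2)) * a_n.

Check with a_0 = 3, a_1 = 0 (apply the recurrence for n = 0, 1, 2, 3): a_0 = 3, a_1 = 0, a_2 = 3, a_3 = 0, a_4 = -3/2, a_5 = 0.

a_(n+2) = (-4n + 2) / ((n+1)(n+2)) * a_n; check: a_0 = 3, a_1 = 0, a_2 = 3, a_3 = 0, a_4 = -3/2, a_5 = 0


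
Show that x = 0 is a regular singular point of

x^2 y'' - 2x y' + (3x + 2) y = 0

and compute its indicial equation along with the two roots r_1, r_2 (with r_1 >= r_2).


Divide by x^2 to reach normal form y'' + P_1(x) y' + P_2(x) y = 0 with P_1(x) = -2/x and P_2(x) = 3/x + 2/x^2.
x = 0 is a singular point because the y'-coefficient -2/x has a pole at x = 0 and the y-coefficient 3/x + 2/x^2 has a pole at x = 0.
It is a regular singular point because x P_1(x) = p(x) = -2 and x^2 P_2(x) = q(x) = 3x + 2 are polynomials, hence analytic at x = 0.
p(0) = -2,  q(0) = 2.
Indicial equation: r(r-1) + p(0) r + q(0) = 0, i.e. r^2 + (p(0) - 1) r + q(0) = 0, i.e. r^2 - 3 r + 2 = 0.
Discriminant: (-3)^2 - 4(2) = 1, so r = (3 ± 1)/2.
Solving: r_1 = 2, r_2 = 1.

indicial: r^2 - 3 r + 2 = 0; roots r_1 = 2, r_2 = 1


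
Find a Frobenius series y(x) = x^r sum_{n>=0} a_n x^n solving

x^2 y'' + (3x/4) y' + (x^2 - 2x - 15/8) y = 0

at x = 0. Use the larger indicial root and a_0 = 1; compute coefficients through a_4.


Write in Frobenius form y'' + (p(x)/x) y' + (q(x)/x^2) y = 0:
  p(x) = 3/4,  q(x) = x^2 - 2x - 15/8.
Indicial equation: r(r-1) + (3/4) r + (-15/8) = 0 -> roots r_1 = 3/2, r_2 = -5/4.
Take r = r_1 = 3/2. Let y(x) = x^r sum_{n>=0} a_n x^n with a_0 = 1.
Substitute y = x^r sum a_n x^n and match x^{r+n}. The recurrence is
  D(n) a_n - 2 a_{n-1} + 1 a_{n-2} = 0,  where D(n) = (r+n)(r+n-1) + (3/4)(r+n) + (-15/8).
  a_n = [2 a_{n-1} - 1 a_{n-2}] / D(n).
Since the indicial polynomial factors as (r - r_1)(r - r_2), D(n) = (r_1 + n - r_1)(r_1 + n - r_2) = n(n + 11/4).
Evaluating step by step (a_0 = 1):
  n = 1: D(1) = 1(1 + 11/4) = 15/4; numerator = 2(1) = 2; a_1 = (2)/(15/4) = 8/15
  n = 2: D(2) = 2(2 + 11/4) = 19/2; numerator = 2(8/15) - 1(1) = 1/15; a_2 = (1/15)/(19/2) = 2/285
  n = 3: D(3) = 3(3 + 11/4) = 69/4; numerator = 2(2/285) - 1(8/15) = -148/285; a_3 = (-148/285)/(69/4) = -592/19665
  n = 4: D(4) = 4(4 + 11/4) = 27; numerator = 2(-592/19665) - 1(2/285) = -1322/19665; a_4 = (-1322/19665)/(27) = -1322/530955

r = 3/2; a_0 = 1; a_1 = 8/15; a_2 = 2/285; a_3 = -592/19665; a_4 = -1322/530955


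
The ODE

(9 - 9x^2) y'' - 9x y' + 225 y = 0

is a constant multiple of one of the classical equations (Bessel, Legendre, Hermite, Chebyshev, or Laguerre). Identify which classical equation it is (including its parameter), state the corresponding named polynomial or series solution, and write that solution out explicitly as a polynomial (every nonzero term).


All three coefficients share the factor 9; dividing through by 9 gives  (1 - x^2) y'' - x y' + 25 y = 0.
This matches the Chebyshev equation (1 - x^2) y'' - x y' + n^2 y = 0 (note the -x y' term, not -2x y') with n^2 = 25, so n = 5; the polynomial solution is T_5(x).
With y = sum_k a_k x^k, matching x^k gives (k+2)(k+1) a_{k+2} = (k^2 - n^2) a_k = (k - 5)(k + 5) a_k. The right side vanishes at k = 5, so the series with the parity of 5 terminates at degree 5.
Standard normalization: leading coefficient of T_n is 2^(n-1), so a_5 = 2^4 = 16. Work downward with a_k = (k+1)(k+2) a_{k+2} / ((k - 5)(k + 5)):
  a_3 = (4)(5)(16) / ((3 - 5)(3 + 5)) = 320/(-16) = -20
  a_1 = (2)(3)(-20) / ((1 - 5)(1 + 5)) = -120/(-24) = 5
Hence T_5(x) = 16 x^5 - 20 x^3 + 5 x.

T_5(x); series = 16 x^5 - 20 x^3 + 5 x


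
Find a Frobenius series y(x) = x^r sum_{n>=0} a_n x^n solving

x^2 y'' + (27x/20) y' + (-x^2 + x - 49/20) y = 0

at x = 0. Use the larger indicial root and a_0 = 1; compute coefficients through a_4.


Write in Frobenius form y'' + (p(x)/x) y' + (q(x)/x^2) y = 0:
  p(x) = 27/20,  q(x) = -x^2 + x - 49/20.
Indicial equation: r(r-1) + (27/20) r + (-49/20) = 0 -> roots r_1 = 7/5, r_2 = -7/4.
Take r = r_1 = 7/5. Let y(x) = x^r sum_{n>=0} a_n x^n with a_0 = 1.
Substitute y = x^r sum a_n x^n and match x^{r+n}. The recurrence is
  D(n) a_n + 1 a_{n-1} - 1 a_{n-2} = 0,  where D(n) = (r+n)(r+n-1) + (27/20)(r+n) + (-49/20).
  a_n = [-1 a_{n-1} + 1 a_{n-2}] / D(n).
Since the indicial polynomial factors as (r - r_1)(r - r_2), D(n) = (r_1 + n - r_1)(r_1 + n - r_2) = n(n + 63/20).
Evaluating step by step (a_0 = 1):
  n = 1: D(1) = 1(1 + 63/20) = 83/20; numerator = -1(1) = -1; a_1 = (-1)/(83/20) = -20/83
  n = 2: D(2) = 2(2 + 63/20) = 103/10; numerator = -1(-20/83) + 1(1) = 103/83; a_2 = (103/83)/(103/10) = 10/83
  n = 3: D(3) = 3(3 + 63/20) = 369/20; numerator = -1(10/83) + 1(-20/83) = -30/83; a_3 = (-30/83)/(369/20) = -200/10209
  n = 4: D(4) = 4(4 + 63/20) = 143/5; numerator = -1(-200/10209) + 1(10/83) = 1430/10209; a_4 = (1430/10209)/(143/5) = 50/10209

r = 7/5; a_0 = 1; a_1 = -20/83; a_2 = 10/83; a_3 = -200/10209; a_4 = 50/10209


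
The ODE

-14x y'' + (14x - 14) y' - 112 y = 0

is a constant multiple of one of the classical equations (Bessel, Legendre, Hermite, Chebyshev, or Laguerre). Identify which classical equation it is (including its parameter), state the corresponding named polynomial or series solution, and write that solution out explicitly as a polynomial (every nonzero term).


All three coefficients share the factor -14; dividing through by -14 gives  x y'' + (1 - x) y' + 8 y = 0.
This matches the Laguerre equation x y'' + (1 - x) y' + n y = 0 with n = 8; the polynomial solution is L_8(x).
With y = sum_k a_k x^k, matching x^k gives (k+1)k a_{k+1} + (k+1) a_{k+1} - k a_k + n a_k = 0, i.e. (k+1)^2 a_{k+1} = (k - n) a_k = (k - 8) a_k. The right side vanishes at k = 8, so the series terminates at degree 8.
Standard normalization L_n(0) = 1 gives a_0 = 1. Work upward with a_{k+1} = (k - 8) a_k / (k+1)^2:
  a_1 = (0 - 8)(1) / 1^2 = -8/1 = -8
  a_2 = (1 - 8)(-8) / 2^2 = 56/4 = 14
  a_3 = (2 - 8)(14) / 3^2 = -84/9 = -28/3
  a_4 = (3 - 8)(-28/3) / 4^2 = (140/3)/16 = 35/12
  a_5 = (4 - 8)(35/12) / 5^2 = (-35/3)/25 = -7/15
  a_6 = (5 - 8)(-7/15) / 6^2 = (7/5)/36 = 7/180
  a_7 = (6 - 8)(7/180) / 7^2 = (-7/90)/49 = -1/630
  a_8 = (7 - 8)(-1/630) / 8^2 = (1/630)/64 = 1/40320
Hence L_8(x) = x^8/40320 - x^7/630 + 7 x^6/180 - 7 x^5/15 + 35 x^4/12 - 28 x^3/3 + 14 x^2 - 8 x + 1.

L_8(x); series = x^8/40320 - x^7/630 + 7 x^6/180 - 7 x^5/15 + 35 x^4/12 - 28 x^3/3 + 14 x^2 - 8 x + 1


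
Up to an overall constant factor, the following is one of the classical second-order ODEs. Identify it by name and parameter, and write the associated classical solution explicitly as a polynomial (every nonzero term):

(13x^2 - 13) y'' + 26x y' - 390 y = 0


All three coefficients share the factor -13; dividing through by -13 gives  (1 - x^2) y'' - 2x y' + 30 y = 0.
This matches the Legendre equation (1 - x^2) y'' - 2x y' + n(n+1) y = 0 (note the -2x y' term) with n(n+1) = 30, so n = 5; the polynomial solution is P_5(x).
With y = sum_k a_k x^k, matching x^k gives (k+2)(k+1) a_{k+2} = [k(k+1) - n(n+1)] a_k = (k - 5)(k + 6) a_k. The right side vanishes at k = 5, so the series with the parity of 5 terminates at degree 5.
Standard normalization (P_n(1) = 1): leading coefficient (2n)!/(2^n (n!)^2) = 3628800/(32*14400) = 63/8, so a_5 = 63/8. Work downward with a_k = (k+1)(k+2) a_{k+2} / ((k - 5)(k + 6)):
  a_3 = (4)(5)(63/8) / ((3 - 5)(3 + 6)) = (315/2)/(-18) = -35/4
  a_1 = (2)(3)(-35/4) / ((1 - 5)(1 + 6)) = (-105/2)/(-28) = 15/8
Hence P_5(x) = 63 x^5/8 - 35 x^3/4 + 15 x/8.

P_5(x); series = 63 x^5/8 - 35 x^3/4 + 15 x/8


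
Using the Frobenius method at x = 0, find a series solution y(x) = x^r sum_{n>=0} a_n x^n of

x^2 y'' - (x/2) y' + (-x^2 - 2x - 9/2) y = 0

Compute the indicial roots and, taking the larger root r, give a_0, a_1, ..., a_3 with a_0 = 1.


Write in Frobenius form y'' + (p(x)/x) y' + (q(x)/x^2) y = 0:
  p(x) = -1/2,  q(x) = -x^2 - 2x - 9/2.
Indicial equation: r(r-1) + (-1/2) r + (-9/2) = 0 -> roots r_1 = 3, r_2 = -3/2.
Take r = r_1 = 3. Let y(x) = x^r sum_{n>=0} a_n x^n with a_0 = 1.
Substitute y = x^r sum a_n x^n and match x^{r+n}. The recurrence is
  D(n) a_n - 2 a_{n-1} - 1 a_{n-2} = 0,  where D(n) = (r+n)(r+n-1) + (-1/2)(r+n) + (-9/2).
  a_n = [2 a_{n-1} + 1 a_{n-2}] / D(n).
Since the indicial polynomial factors as (r - r_1)(r - r_2), D(n) = (r_1 + n - r_1)(r_1 + n - r_2) = n(n + 9/2).
Evaluating step by step (a_0 = 1):
  n = 1: D(1) = 1(1 + 9/2) = 11/2; numerator = 2(1) = 2; a_1 = (2)/(11/2) = 4/11
  n = 2: D(2) = 2(2 + 9/2) = 13; numerator = 2(4/11) + 1(1) = 19/11; a_2 = (19/11)/(13) = 19/143
  n = 3: D(3) = 3(3 + 9/2) = 45/2; numerator = 2(19/143) + 1(4/11) = 90/143; a_3 = (90/143)/(45/2) = 4/143

r = 3; a_0 = 1; a_1 = 4/11; a_2 = 19/143; a_3 = 4/143


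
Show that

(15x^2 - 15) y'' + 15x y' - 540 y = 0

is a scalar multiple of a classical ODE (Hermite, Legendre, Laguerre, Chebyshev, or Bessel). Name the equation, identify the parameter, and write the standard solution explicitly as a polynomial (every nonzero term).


All three coefficients share the factor -15; dividing through by -15 gives  (1 - x^2) y'' - x y' + 36 y = 0.
This matches the Chebyshev equation (1 - x^2) y'' - x y' + n^2 y = 0 (note the -x y' term, not -2x y') with n^2 = 36, so n = 6; the polynomial solution is T_6(x).
With y = sum_k a_k x^k, matching x^k gives (k+2)(k+1) a_{k+2} = (k^2 - n^2) a_k = (k - 6)(k + 6) a_k. The right side vanishes at k = 6, so the series with the parity of 6 terminates at degree 6.
Standard normalization: leading coefficient of T_n is 2^(n-1), so a_6 = 2^5 = 32. Work downward with a_k = (k+1)(k+2) a_{k+2} / ((k - 6)(k + 6)):
  a_4 = (5)(6)(32) / ((4 - 6)(4 + 6)) = 960/(-20) = -48
  a_2 = (3)(4)(-48) / ((2 - 6)(2 + 6)) = -576/(-32) = 18
  a_0 = (1)(2)(18) / ((0 - 6)(0 + 6)) = 36/(-36) = -1
Hence T_6(x) = 32 x^6 - 48 x^4 + 18 x^2 - 1.

T_6(x); series = 32 x^6 - 48 x^4 + 18 x^2 - 1


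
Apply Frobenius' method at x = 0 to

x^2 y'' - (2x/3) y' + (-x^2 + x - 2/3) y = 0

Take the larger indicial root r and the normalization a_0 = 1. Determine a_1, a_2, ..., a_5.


Write in Frobenius form y'' + (p(x)/x) y' + (q(x)/x^2) y = 0:
  p(x) = -2/3,  q(x) = -x^2 + x - 2/3.
Indicial equation: r(r-1) + (-2/3) r + (-2/3) = 0 -> roots r_1 = 2, r_2 = -1/3.
Take r = r_1 = 2. Let y(x) = x^r sum_{n>=0} a_n x^n with a_0 = 1.
Substitute y = x^r sum a_n x^n and match x^{r+n}. The recurrence is
  D(n) a_n + 1 a_{n-1} - 1 a_{n-2} = 0,  where D(n) = (r+n)(r+n-1) + (-2/3)(r+n) + (-2/3).
  a_n = [-1 a_{n-1} + 1 a_{n-2}] / D(n).
Since the indicial polynomial factors as (r - r_1)(r - r_2), D(n) = (r_1 + n - r_1)(r_1 + n - r_2) = n(n + 7/3).
Evaluating step by step (a_0 = 1):
  n = 1: D(1) = 1(1 + 7/3) = 10/3; numerator = -1(1) = -1; a_1 = (-1)/(10/3) = -3/10
  n = 2: D(2) = 2(2 + 7/3) = 26/3; numerator = -1(-3/10) + 1(1) = 13/10; a_2 = (13/10)/(26/3) = 3/20
  n = 3: D(3) = 3(3 + 7/3) = 16; numerator = -1(3/20) + 1(-3/10) = -9/20; a_3 = (-9/20)/(16) = -9/320
  n = 4: D(4) = 4(4 + 7/3) = 76/3; numerator = -1(-9/320) + 1(3/20) = 57/320; a_4 = (57/320)/(76/3) = 9/1280
  n = 5: D(5) = 5(5 + 7/3) = 110/3; numerator = -1(9/1280) + 1(-9/320) = -9/256; a_5 = (-9/256)/(110/3) = -27/28160

r = 2; a_0 = 1; a_1 = -3/10; a_2 = 3/20; a_3 = -9/320; a_4 = 9/1280; a_5 = -27/28160


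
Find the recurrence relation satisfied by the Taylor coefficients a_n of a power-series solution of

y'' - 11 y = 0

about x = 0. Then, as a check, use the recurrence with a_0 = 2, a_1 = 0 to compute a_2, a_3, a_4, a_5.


Substitute y = sum_n a_n x^n into y'' + (const) y = 0.
y''(x) = sum_{n>=0} (n+2)(n+1) a_{n+2} x^n.
The ODE becomes sum_n [(n+2)(n+1) a_{n+2} - 11 a_n] x^n = 0.
Setting each coefficient to zero gives the recurrence:
  (n+2)(n+1) a_{n+2} - 11 a_n = 0,
  a_{n+2} = 11 / ((n+1)(n+2)) a_n.

Check with a_0 = 2, a_1 = 0 (apply the recurrence for n = 0, 1, 2, 3): a_0 = 2, a_1 = 0, a_2 = 11, a_3 = 0, a_4 = 121/12, a_5 = 0.

a_{n+2} = 11/((n+1)(n+2)) * a_n; check: a_0 = 2, a_1 = 0, a_2 = 11, a_3 = 0, a_4 = 121/12, a_5 = 0


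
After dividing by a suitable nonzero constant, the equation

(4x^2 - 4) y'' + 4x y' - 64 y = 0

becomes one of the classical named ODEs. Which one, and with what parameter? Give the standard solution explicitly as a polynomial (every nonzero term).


All three coefficients share the factor -4; dividing through by -4 gives  (1 - x^2) y'' - x y' + 16 y = 0.
This matches the Chebyshev equation (1 - x^2) y'' - x y' + n^2 y = 0 (note the -x y' term, not -2x y') with n^2 = 16, so n = 4; the polynomial solution is T_4(x).
With y = sum_k a_k x^k, matching x^k gives (k+2)(k+1) a_{k+2} = (k^2 - n^2) a_k = (k - 4)(k + 4) a_k. The right side vanishes at k = 4, so the series with the parity of 4 terminates at degree 4.
Standard normalization: leading coefficient of T_n is 2^(n-1), so a_4 = 2^3 = 8. Work downward with a_k = (k+1)(k+2) a_{k+2} / ((k - 4)(k + 4)):
  a_2 = (3)(4)(8) / ((2 - 4)(2 + 4)) = 96/(-12) = -8
  a_0 = (1)(2)(-8) / ((0 - 4)(0 + 4)) = -16/(-16) = 1
Hence T_4(x) = 8 x^4 - 8 x^2 + 1.

T_4(x); series = 8 x^4 - 8 x^2 + 1


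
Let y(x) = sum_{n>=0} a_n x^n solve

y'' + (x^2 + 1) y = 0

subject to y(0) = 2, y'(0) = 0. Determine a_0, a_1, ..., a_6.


Ansatz: y(x) = sum_{n>=0} a_n x^n, so y'(x) = sum_{n>=1} n a_n x^(n-1) and y''(x) = sum_{n>=2} n(n-1) a_n x^(n-2).
Substitute into P(x) y'' + Q(x) y' + R(x) y = 0 with P(x) = 1, Q(x) = 0, R(x) = x^2 + 1, and match powers of x.
Initial conditions: a_0 = 2, a_1 = 0.
Setting the coefficient of each power of x to zero and solving order by order (substituting the coefficients already found):
  x^0: 2 a_2 + a_0 = 0  ->  2 a_2 = -a_0 = -2  ->  a_2 = -1
  x^1: 6 a_3 + a_1 = 0  ->  6 a_3 = -a_1 = 0  ->  a_3 = 0
  x^2: 12 a_4 + a_2 + a_0 = 0  ->  12 a_4 = -a_2 - a_0 = -1  ->  a_4 = -1/12
  x^3: 20 a_5 + a_3 + a_1 = 0  ->  20 a_5 = -a_3 - a_1 = 0  ->  a_5 = 0
  x^4: 30 a_6 + a_4 + a_2 = 0  ->  30 a_6 = -a_4 - a_2 = 13/12  ->  a_6 = 13/360
Truncated series: y(x) = 2 - x^2 - (1/12) x^4 + (13/360) x^6 + O(x^7).

a_0 = 2; a_1 = 0; a_2 = -1; a_3 = 0; a_4 = -1/12; a_5 = 0; a_6 = 13/360


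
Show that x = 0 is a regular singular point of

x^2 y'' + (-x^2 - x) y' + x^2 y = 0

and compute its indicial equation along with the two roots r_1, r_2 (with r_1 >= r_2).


Divide by x^2 to reach normal form y'' + P_1(x) y' + P_2(x) y = 0 with P_1(x) = -1 - 1/x and P_2(x) = 1.
x = 0 is a singular point because the y'-coefficient -1 - 1/x has a pole at x = 0.
It is a regular singular point because x P_1(x) = p(x) = -x - 1 and x^2 P_2(x) = q(x) = x^2 are polynomials, hence analytic at x = 0.
p(0) = -1,  q(0) = 0.
Indicial equation: r(r-1) + p(0) r + q(0) = 0, i.e. r^2 + (p(0) - 1) r + q(0) = 0, i.e. r^2 - 2 r = 0.
Discriminant: (-2)^2 - 4(0) = 4, so r = (2 ± 2)/2.
Solving: r_1 = 2, r_2 = 0.

indicial: r^2 - 2 r = 0; roots r_1 = 2, r_2 = 0


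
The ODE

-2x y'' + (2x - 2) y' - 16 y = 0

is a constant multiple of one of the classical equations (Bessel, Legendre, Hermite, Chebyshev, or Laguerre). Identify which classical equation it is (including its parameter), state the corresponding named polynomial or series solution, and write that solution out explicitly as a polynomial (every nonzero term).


All three coefficients share the factor -2; dividing through by -2 gives  x y'' + (1 - x) y' + 8 y = 0.
This matches the Laguerre equation x y'' + (1 - x) y' + n y = 0 with n = 8; the polynomial solution is L_8(x).
With y = sum_k a_k x^k, matching x^k gives (k+1)k a_{k+1} + (k+1) a_{k+1} - k a_k + n a_k = 0, i.e. (k+1)^2 a_{k+1} = (k - n) a_k = (k - 8) a_k. The right side vanishes at k = 8, so the series terminates at degree 8.
Standard normalization L_n(0) = 1 gives a_0 = 1. Work upward with a_{k+1} = (k - 8) a_k / (k+1)^2:
  a_1 = (0 - 8)(1) / 1^2 = -8/1 = -8
  a_2 = (1 - 8)(-8) / 2^2 = 56/4 = 14
  a_3 = (2 - 8)(14) / 3^2 = -84/9 = -28/3
  a_4 = (3 - 8)(-28/3) / 4^2 = (140/3)/16 = 35/12
  a_5 = (4 - 8)(35/12) / 5^2 = (-35/3)/25 = -7/15
  a_6 = (5 - 8)(-7/15) / 6^2 = (7/5)/36 = 7/180
  a_7 = (6 - 8)(7/180) / 7^2 = (-7/90)/49 = -1/630
  a_8 = (7 - 8)(-1/630) / 8^2 = (1/630)/64 = 1/40320
Hence L_8(x) = x^8/40320 - x^7/630 + 7 x^6/180 - 7 x^5/15 + 35 x^4/12 - 28 x^3/3 + 14 x^2 - 8 x + 1.

L_8(x); series = x^8/40320 - x^7/630 + 7 x^6/180 - 7 x^5/15 + 35 x^4/12 - 28 x^3/3 + 14 x^2 - 8 x + 1


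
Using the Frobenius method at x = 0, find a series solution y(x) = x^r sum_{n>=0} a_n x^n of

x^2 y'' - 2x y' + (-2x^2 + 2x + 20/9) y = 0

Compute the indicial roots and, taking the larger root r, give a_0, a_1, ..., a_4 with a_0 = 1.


Write in Frobenius form y'' + (p(x)/x) y' + (q(x)/x^2) y = 0:
  p(x) = -2,  q(x) = -2x^2 + 2x + 20/9.
Indicial equation: r(r-1) + (-2) r + (20/9) = 0 -> roots r_1 = 5/3, r_2 = 4/3.
Take r = r_1 = 5/3. Let y(x) = x^r sum_{n>=0} a_n x^n with a_0 = 1.
Substitute y = x^r sum a_n x^n and match x^{r+n}. The recurrence is
  D(n) a_n + 2 a_{n-1} - 2 a_{n-2} = 0,  where D(n) = (r+n)(r+n-1) + (-2)(r+n) + (20/9).
  a_n = [-2 a_{n-1} + 2 a_{n-2}] / D(n).
Since the indicial polynomial factors as (r - r_1)(r - r_2), D(n) = (r_1 + n - r_1)(r_1 + n - r_2) = n(n + 1/3).
Evaluating step by step (a_0 = 1):
  n = 1: D(1) = 1(1 + 1/3) = 4/3; numerator = -2(1) = -2; a_1 = (-2)/(4/3) = -3/2
  n = 2: D(2) = 2(2 + 1/3) = 14/3; numerator = -2(-3/2) + 2(1) = 5; a_2 = (5)/(14/3) = 15/14
  n = 3: D(3) = 3(3 + 1/3) = 10; numerator = -2(15/14) + 2(-3/2) = -36/7; a_3 = (-36/7)/(10) = -18/35
  n = 4: D(4) = 4(4 + 1/3) = 52/3; numerator = -2(-18/35) + 2(15/14) = 111/35; a_4 = (111/35)/(52/3) = 333/1820

r = 5/3; a_0 = 1; a_1 = -3/2; a_2 = 15/14; a_3 = -18/35; a_4 = 333/1820


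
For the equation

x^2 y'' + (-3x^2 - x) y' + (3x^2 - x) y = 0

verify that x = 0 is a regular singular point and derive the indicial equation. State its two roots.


Divide by x^2 to reach normal form y'' + P_1(x) y' + P_2(x) y = 0 with P_1(x) = -3 - 1/x and P_2(x) = 3 - 1/x.
x = 0 is a singular point because the y'-coefficient -3 - 1/x has a pole at x = 0 and the y-coefficient 3 - 1/x has a pole at x = 0.
It is a regular singular point because x P_1(x) = p(x) = -3x - 1 and x^2 P_2(x) = q(x) = 3x^2 - x are polynomials, hence analytic at x = 0.
p(0) = -1,  q(0) = 0.
Indicial equation: r(r-1) + p(0) r + q(0) = 0, i.e. r^2 + (p(0) - 1) r + q(0) = 0, i.e. r^2 - 2 r = 0.
Discriminant: (-2)^2 - 4(0) = 4, so r = (2 ± 2)/2.
Solving: r_1 = 2, r_2 = 0.

indicial: r^2 - 2 r = 0; roots r_1 = 2, r_2 = 0


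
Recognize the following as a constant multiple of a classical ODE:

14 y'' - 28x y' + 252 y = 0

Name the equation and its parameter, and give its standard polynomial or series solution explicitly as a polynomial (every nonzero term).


All three coefficients share the factor 14; dividing through by 14 gives  y'' - 2x y' + 18 y = 0.
This matches the Hermite equation y'' - 2x y' + 2n y = 0 with 2n = 18, so n = 9; the polynomial solution is H_9(x).
With y = sum_k a_k x^k, matching x^k gives (k+2)(k+1) a_{k+2} = 2(k - n) a_k = 2(k - 9) a_k. The right side vanishes at k = 9, so the series with the parity of 9 terminates at degree 9.
Standard normalization: leading coefficient of H_n is 2^n, so a_9 = 2^9 = 512. Work downward with a_k = (k+1)(k+2) a_{k+2} / (2(k - n)):
  a_7 = (8)(9)(512) / (2(7 - 9)) = 36864/(-4) = -9216
  a_5 = (6)(7)(-9216) / (2(5 - 9)) = -387072/(-8) = 48384
  a_3 = (4)(5)(48384) / (2(3 - 9)) = 967680/(-12) = -80640
  a_1 = (2)(3)(-80640) / (2(1 - 9)) = -483840/(-16) = 30240
Hence H_9(x) = 512 x^9 - 9216 x^7 + 48384 x^5 - 80640 x^3 + 30240 x.

H_9(x); series = 512 x^9 - 9216 x^7 + 48384 x^5 - 80640 x^3 + 30240 x


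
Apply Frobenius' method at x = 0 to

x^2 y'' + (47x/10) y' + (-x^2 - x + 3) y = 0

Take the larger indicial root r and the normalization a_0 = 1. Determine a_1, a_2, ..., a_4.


Write in Frobenius form y'' + (p(x)/x) y' + (q(x)/x^2) y = 0:
  p(x) = 47/10,  q(x) = -x^2 - x + 3.
Indicial equation: r(r-1) + (47/10) r + (3) = 0 -> roots r_1 = -6/5, r_2 = -5/2.
Take r = r_1 = -6/5. Let y(x) = x^r sum_{n>=0} a_n x^n with a_0 = 1.
Substitute y = x^r sum a_n x^n and match x^{r+n}. The recurrence is
  D(n) a_n - 1 a_{n-1} - 1 a_{n-2} = 0,  where D(n) = (r+n)(r+n-1) + (47/10)(r+n) + (3).
  a_n = [1 a_{n-1} + 1 a_{n-2}] / D(n).
Since the indicial polynomial factors as (r - r_1)(r - r_2), D(n) = (r_1 + n - r_1)(r_1 + n - r_2) = n(n + 13/10).
Evaluating step by step (a_0 = 1):
  n = 1: D(1) = 1(1 + 13/10) = 23/10; numerator = 1(1) = 1; a_1 = (1)/(23/10) = 10/23
  n = 2: D(2) = 2(2 + 13/10) = 33/5; numerator = 1(10/23) + 1(1) = 33/23; a_2 = (33/23)/(33/5) = 5/23
  n = 3: D(3) = 3(3 + 13/10) = 129/10; numerator = 1(5/23) + 1(10/23) = 15/23; a_3 = (15/23)/(129/10) = 50/989
  n = 4: D(4) = 4(4 + 13/10) = 106/5; numerator = 1(50/989) + 1(5/23) = 265/989; a_4 = (265/989)/(106/5) = 25/1978

r = -6/5; a_0 = 1; a_1 = 10/23; a_2 = 5/23; a_3 = 50/989; a_4 = 25/1978


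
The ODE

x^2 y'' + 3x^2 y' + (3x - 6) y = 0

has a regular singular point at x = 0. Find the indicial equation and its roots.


Divide by x^2 to reach normal form y'' + P_1(x) y' + P_2(x) y = 0 with P_1(x) = 3 and P_2(x) = 3/x - 6/x^2.
x = 0 is a singular point because the y-coefficient 3/x - 6/x^2 has a pole at x = 0.
It is a regular singular point because x P_1(x) = p(x) = 3x and x^2 P_2(x) = q(x) = 3x - 6 are polynomials, hence analytic at x = 0.
p(0) = 0,  q(0) = -6.
Indicial equation: r(r-1) + p(0) r + q(0) = 0, i.e. r^2 + (p(0) - 1) r + q(0) = 0, i.e. r^2 - 1 r - 6 = 0.
Discriminant: (-1)^2 - 4(-6) = 25, so r = (1 ± 5)/2.
Solving: r_1 = 3, r_2 = -2.

indicial: r^2 - 1 r - 6 = 0; roots r_1 = 3, r_2 = -2


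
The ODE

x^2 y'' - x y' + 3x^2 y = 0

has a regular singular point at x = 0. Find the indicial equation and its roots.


Divide by x^2 to reach normal form y'' + P_1(x) y' + P_2(x) y = 0 with P_1(x) = -1/x and P_2(x) = 3.
x = 0 is a singular point because the y'-coefficient -1/x has a pole at x = 0.
It is a regular singular point because x P_1(x) = p(x) = -1 and x^2 P_2(x) = q(x) = 3x^2 are polynomials, hence analytic at x = 0.
p(0) = -1,  q(0) = 0.
Indicial equation: r(r-1) + p(0) r + q(0) = 0, i.e. r^2 + (p(0) - 1) r + q(0) = 0, i.e. r^2 - 2 r = 0.
Discriminant: (-2)^2 - 4(0) = 4, so r = (2 ± 2)/2.
Solving: r_1 = 2, r_2 = 0.

indicial: r^2 - 2 r = 0; roots r_1 = 2, r_2 = 0


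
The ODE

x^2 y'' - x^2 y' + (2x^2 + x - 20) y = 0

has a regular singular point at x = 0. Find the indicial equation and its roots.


Divide by x^2 to reach normal form y'' + P_1(x) y' + P_2(x) y = 0 with P_1(x) = -1 and P_2(x) = 2 + 1/x - 20/x^2.
x = 0 is a singular point because the y-coefficient 2 + 1/x - 20/x^2 has a pole at x = 0.
It is a regular singular point because x P_1(x) = p(x) = -x and x^2 P_2(x) = q(x) = 2x^2 + x - 20 are polynomials, hence analytic at x = 0.
p(0) = 0,  q(0) = -20.
Indicial equation: r(r-1) + p(0) r + q(0) = 0, i.e. r^2 + (p(0) - 1) r + q(0) = 0, i.e. r^2 - 1 r - 20 = 0.
Discriminant: (-1)^2 - 4(-20) = 81, so r = (1 ± 9)/2.
Solving: r_1 = 5, r_2 = -4.

indicial: r^2 - 1 r - 20 = 0; roots r_1 = 5, r_2 = -4


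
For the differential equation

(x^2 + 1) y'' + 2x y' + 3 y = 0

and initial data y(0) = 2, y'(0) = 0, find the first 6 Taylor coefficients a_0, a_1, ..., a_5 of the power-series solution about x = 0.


Ansatz: y(x) = sum_{n>=0} a_n x^n, so y'(x) = sum_{n>=1} n a_n x^(n-1) and y''(x) = sum_{n>=2} n(n-1) a_n x^(n-2).
Substitute into P(x) y'' + Q(x) y' + R(x) y = 0 with P(x) = x^2 + 1, Q(x) = 2x, R(x) = 3, and match powers of x.
Initial conditions: a_0 = 2, a_1 = 0.
Setting the coefficient of each power of x to zero and solving order by order (substituting the coefficients already found):
  x^0: 2 a_2 + 3 a_0 = 0  ->  2 a_2 = -3 a_0 = -6  ->  a_2 = -3
  x^1: 6 a_3 + 5 a_1 = 0  ->  6 a_3 = -5 a_1 = 0  ->  a_3 = 0
  x^2: 12 a_4 + 9 a_2 = 0  ->  12 a_4 = -9 a_2 = 27  ->  a_4 = 9/4
  x^3: 20 a_5 + 15 a_3 = 0  ->  20 a_5 = -15 a_3 = 0  ->  a_5 = 0
Truncated series: y(x) = 2 - 3 x^2 + (9/4) x^4 + O(x^6).

a_0 = 2; a_1 = 0; a_2 = -3; a_3 = 0; a_4 = 9/4; a_5 = 0


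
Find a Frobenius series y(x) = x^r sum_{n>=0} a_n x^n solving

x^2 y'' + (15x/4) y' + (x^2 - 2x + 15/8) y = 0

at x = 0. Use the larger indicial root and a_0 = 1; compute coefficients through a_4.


Write in Frobenius form y'' + (p(x)/x) y' + (q(x)/x^2) y = 0:
  p(x) = 15/4,  q(x) = x^2 - 2x + 15/8.
Indicial equation: r(r-1) + (15/4) r + (15/8) = 0 -> roots r_1 = -5/4, r_2 = -3/2.
Take r = r_1 = -5/4. Let y(x) = x^r sum_{n>=0} a_n x^n with a_0 = 1.
Substitute y = x^r sum a_n x^n and match x^{r+n}. The recurrence is
  D(n) a_n - 2 a_{n-1} + 1 a_{n-2} = 0,  where D(n) = (r+n)(r+n-1) + (15/4)(r+n) + (15/8).
  a_n = [2 a_{n-1} - 1 a_{n-2}] / D(n).
Since the indicial polynomial factors as (r - r_1)(r - r_2), D(n) = (r_1 + n - r_1)(r_1 + n - r_2) = n(n + 1/4).
Evaluating step by step (a_0 = 1):
  n = 1: D(1) = 1(1 + 1/4) = 5/4; numerator = 2(1) = 2; a_1 = (2)/(5/4) = 8/5
  n = 2: D(2) = 2(2 + 1/4) = 9/2; numerator = 2(8/5) - 1(1) = 11/5; a_2 = (11/5)/(9/2) = 22/45
  n = 3: D(3) = 3(3 + 1/4) = 39/4; numerator = 2(22/45) - 1(8/5) = -28/45; a_3 = (-28/45)/(39/4) = -112/1755
  n = 4: D(4) = 4(4 + 1/4) = 17; numerator = 2(-112/1755) - 1(22/45) = -1082/1755; a_4 = (-1082/1755)/(17) = -1082/29835

r = -5/4; a_0 = 1; a_1 = 8/5; a_2 = 22/45; a_3 = -112/1755; a_4 = -1082/29835


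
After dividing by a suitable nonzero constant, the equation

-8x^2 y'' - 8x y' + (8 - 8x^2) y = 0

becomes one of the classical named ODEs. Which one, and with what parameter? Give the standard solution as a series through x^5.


All three coefficients share the factor -8; dividing through by -8 gives  x^2 y'' + x y' + (x^2 - 1) y = 0.
This matches the Bessel equation x^2 y'' + x y' + (x^2 - nu^2) y = 0 with nu^2 = 1, so nu = 1; the solution bounded at x = 0 is J_1(x).
Frobenius at x = 0: indicial roots ±nu; for r = nu the recurrence k(k + 2nu) c_k = -c_{k-2} gives the standard series J_nu(x) = sum_{k>=0} (-1)^k / (k! (k+nu)!) (x/2)^(2k+nu). Evaluate the first 3 terms:
  k = 0: (-1)^0 / (0! * 1! * 2^1) x^1 = 1/(1*1*2) x^1 = (1/2) x^1
  k = 1: (-1)^1 / (1! * 2! * 2^3) x^3 = -1/(1*2*8) x^3 = (-1/16) x^3
  k = 2: (-1)^2 / (2! * 3! * 2^5) x^5 = 1/(2*6*32) x^5 = (1/384) x^5
Hence J_1(x) = x^5/384 - x^3/16 + x/2 + ....

J_1(x); series = x^5/384 - x^3/16 + x/2


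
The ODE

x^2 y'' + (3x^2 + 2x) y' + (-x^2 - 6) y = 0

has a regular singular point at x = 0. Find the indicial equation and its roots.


Divide by x^2 to reach normal form y'' + P_1(x) y' + P_2(x) y = 0 with P_1(x) = 3 + 2/x and P_2(x) = -1 - 6/x^2.
x = 0 is a singular point because the y'-coefficient 3 + 2/x has a pole at x = 0 and the y-coefficient -1 - 6/x^2 has a pole at x = 0.
It is a regular singular point because x P_1(x) = p(x) = 3x + 2 and x^2 P_2(x) = q(x) = -x^2 - 6 are polynomials, hence analytic at x = 0.
p(0) = 2,  q(0) = -6.
Indicial equation: r(r-1) + p(0) r + q(0) = 0, i.e. r^2 + (p(0) - 1) r + q(0) = 0, i.e. r^2 + 1 r - 6 = 0.
Discriminant: (1)^2 - 4(-6) = 25, so r = (-1 ± 5)/2.
Solving: r_1 = 2, r_2 = -3.

indicial: r^2 + 1 r - 6 = 0; roots r_1 = 2, r_2 = -3
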